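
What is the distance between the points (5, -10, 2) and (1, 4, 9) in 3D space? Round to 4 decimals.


3D distance between two points
P1 = (5, -10, 2), P2 = (1, 4, 9)
Formula: d = sqrt((x2-x1)^2 + (y2-y1)^2 + (z2-z1)^2)
dx = 1 - 5 = -4
dy = 4 - -10 = 14
dz = 9 - 2 = 7
dx^2 + dy^2 + dz^2 = 16 + 196 + 49 = 261
d = sqrt(261)
d = 16.1555
16.1555 units


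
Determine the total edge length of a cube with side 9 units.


Shape: cube
Side s = 9 units
A cube has 12 edges, all equal.
Formula: total edge length = 12 * s
Total = 12 * 9
Total = 108
108 units


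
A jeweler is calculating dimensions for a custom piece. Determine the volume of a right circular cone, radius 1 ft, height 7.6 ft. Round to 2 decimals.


Shape: cone
Radius r = 1 ft, Height h = 7.6 ft
Formula: V = (1/3) * pi * r^2 * h
r^2 = 1
pi * r^2 * h = pi * 1 * 7.6 = 7.6 * pi
V = 7.6 * pi / 3
V = 7.96
7.96 ft^3


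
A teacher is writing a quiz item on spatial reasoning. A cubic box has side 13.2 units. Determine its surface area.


Shape: cube
Side s = 13.2 units
A cube has 6 square faces.
Formula: SA = 6 * s^2
s^2 = 174.24
SA = 6 * 174.24
SA = 1045.44
1045.44 units^2


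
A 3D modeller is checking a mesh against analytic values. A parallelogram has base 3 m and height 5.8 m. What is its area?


Shape: parallelogram
Base b = 3 m, Height h = 5.8 m
Formula: A = b * h
A = 3 * 5.8
A = 17.4
17.4 m^2


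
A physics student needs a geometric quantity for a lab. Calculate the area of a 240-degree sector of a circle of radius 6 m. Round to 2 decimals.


Shape: circular sector
Radius r = 6 m, Angle = 240 degrees
Formula: A = (angle/360) * pi * r^2
r^2 = 36
Fraction of circle = 240/360
A = (240/360) * pi * 36
A = 24 * pi
A = 75.4
75.4 m^2


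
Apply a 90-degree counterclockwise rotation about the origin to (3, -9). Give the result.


Transformation: rotation about the origin
Original point: (3, -9)
Rule for 90 deg counterclockwise: (x, y) -> (-y, x)
Apply: (3, -9) -> (9, 3)
(9, 3)


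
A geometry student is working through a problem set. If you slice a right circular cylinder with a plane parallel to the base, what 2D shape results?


Solid: right circular cylinder
Cutting plane: parallel to the base
Visualize the intersection of the plane with the solid's surface.
The boundary of the cut region is a circle.
circle


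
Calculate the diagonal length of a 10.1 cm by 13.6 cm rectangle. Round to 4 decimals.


Shape: rectangle (diagonal via Pythagoras)
Sides: 10.1 cm and 13.6 cm
Formula: d = sqrt(l^2 + w^2)
l^2 = 102.01, w^2 = 184.96
l^2 + w^2 = 286.97
d = sqrt(286.97)
d = 16.9402
16.9402 cm


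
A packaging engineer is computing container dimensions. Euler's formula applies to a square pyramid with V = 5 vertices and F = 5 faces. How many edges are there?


Polyhedron: square pyramid
Euler's formula for convex polyhedra: V - E + F = 2
Given: V = 5 vertices and F = 5 faces
Solve for E:
E = V + F - 2 = 5 + 5 - 2 = 8
8 edges


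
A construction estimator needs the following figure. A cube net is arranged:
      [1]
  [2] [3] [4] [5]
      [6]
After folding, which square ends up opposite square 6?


Net: cross layout. Take square 3 as the base (bottom).
Fold the four squares in the horizontal row up around 3: 2 -> left, 4 -> right, 5 wraps to the top.
Fold 1 and 6 up from 3: 1 -> back, 6 -> front.
Opposite pairs are therefore: (1, 6), (2, 4), (3, 5).
Face 6 is opposite face 1.
face 1


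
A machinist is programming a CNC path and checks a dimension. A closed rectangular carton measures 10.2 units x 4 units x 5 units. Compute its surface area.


Shape: rectangular prism
l = 10.2 units, w = 4 units, h = 5 units
Formula: SA = 2(lw + lh + wh)
lw = 40.8, lh = 51, wh = 20
lw + lh + wh = 111.8
SA = 2 * 111.8
SA = 223.6
223.6 units^2


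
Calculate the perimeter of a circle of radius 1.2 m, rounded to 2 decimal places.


Shape: circle
Radius r = 1.2 m
Formula: C = 2 * pi * r
C = 2 * pi * 1.2
C = 2.4 * pi
C = 7.54
7.54 m


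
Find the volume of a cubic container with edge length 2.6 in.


Shape: cube
Side s = 2.6 in
Formula: V = s^3
V = 2.6 * 2.6 * 2.6
V = 6.76 * 2.6
V = 17.576
17.576 in^3


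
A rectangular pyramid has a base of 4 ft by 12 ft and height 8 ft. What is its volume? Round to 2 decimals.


Shape: rectangular pyramid
Base: 4 ft x 12 ft, Height h = 8 ft
Formula: V = (1/3) * base_area * h
base_area = 4 * 12 = 48
base_area * h = 48 * 8 = 384
V = 384 / 3
V = 128
128 ft^3


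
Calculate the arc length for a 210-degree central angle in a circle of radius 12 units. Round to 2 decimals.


Shape: circular arc
Radius r = 12 units, Angle = 210 degrees
Formula: L = (angle/360) * 2 * pi * r
2 * pi * r = 24 * pi
L = (210/360) * 24 * pi
L = 14 * pi
L = 43.98
43.98 units


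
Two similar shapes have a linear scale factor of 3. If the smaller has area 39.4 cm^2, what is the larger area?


Linear scale factor k = 3
Original area = 39.4 cm^2
Rule: under a linear scaling by k, areas scale by k^2.
k^2 = 3^2 = 9
New area = 39.4 * 9
New area = 354.6
354.6 cm^2


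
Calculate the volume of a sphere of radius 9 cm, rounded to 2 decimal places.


Shape: sphere
Radius r = 9 cm
Formula: V = (4/3) * pi * r^3
r^3 = 729
(4/3) * 729 = 972
V = 972 * pi
V = 3053.63
3053.63 cm^3


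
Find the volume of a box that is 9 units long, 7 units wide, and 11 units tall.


Shape: rectangular prism
l = 9 units, w = 7 units, h = 11 units
Formula: V = l * w * h
V = 9 * 7 * 11
V = 63 * 11
V = 693
693 units^3


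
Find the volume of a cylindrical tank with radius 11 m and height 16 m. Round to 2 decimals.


Shape: cylinder
Radius r = 11 m, Height h = 16 m
Formula: V = pi * r^2 * h
r^2 = 121
V = pi * 121 * 16
V = 1936 * pi
V = 6082.12
6082.12 m^3


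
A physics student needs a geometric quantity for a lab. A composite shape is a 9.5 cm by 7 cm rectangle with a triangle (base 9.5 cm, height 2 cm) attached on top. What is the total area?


Composite shape: rectangle + triangle
Rectangle area = 9.5 * 7 = 66.5
Triangle area = 0.5 * 9.5 * 2 = 9.5
Total = 66.5 + 9.5
Total = 76
76 cm^2


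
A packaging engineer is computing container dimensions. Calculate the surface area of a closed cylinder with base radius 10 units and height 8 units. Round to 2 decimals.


Shape: closed cylinder
Radius r = 10 units, Height h = 8 units
Formula: SA = 2*pi*r^2 + 2*pi*r*h = 2*pi*r*(r + h)
r + h = 18
2 * r * (r + h) = 2 * 10 * 18 = 360
SA = 360 * pi
SA = 1130.97
1130.97 units^2


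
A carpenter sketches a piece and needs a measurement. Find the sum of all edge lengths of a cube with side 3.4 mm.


Shape: cube
Side s = 3.4 mm
A cube has 12 edges, all equal.
Formula: total edge length = 12 * s
Total = 12 * 3.4
Total = 40.8
40.8 mm


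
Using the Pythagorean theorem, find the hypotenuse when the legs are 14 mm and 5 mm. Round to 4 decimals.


Shape: right triangle
Legs a = 14 mm, b = 5 mm
Formula: c = sqrt(a^2 + b^2)
a^2 = 196, b^2 = 25
a^2 + b^2 = 221
c = sqrt(221)
c = 14.8661
14.8661 mm


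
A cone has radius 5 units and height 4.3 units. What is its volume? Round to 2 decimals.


Shape: cone
Radius r = 5 units, Height h = 4.3 units
Formula: V = (1/3) * pi * r^2 * h
r^2 = 25
pi * r^2 * h = pi * 25 * 4.3 = 107.5 * pi
V = 107.5 * pi / 3
V = 112.57
112.57 units^3


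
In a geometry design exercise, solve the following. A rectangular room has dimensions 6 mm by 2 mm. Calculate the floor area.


Shape: rectangle
Length l = 6 mm, Width w = 2 mm
Formula: A = l * w
A = 6 * 2
A = 12
12 mm^2


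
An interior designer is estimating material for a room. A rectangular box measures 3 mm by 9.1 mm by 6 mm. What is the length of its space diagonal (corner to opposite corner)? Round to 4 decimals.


Shape: rectangular box (space diagonal)
l = 3 mm, w = 9.1 mm, h = 6 mm
Visualize: the diagonal of the base, then a right triangle with that diagonal and the height.
Formula: d = sqrt(l^2 + w^2 + h^2)
l^2 + w^2 + h^2 = 9 + 82.81 + 36 = 127.81
d = sqrt(127.81)
d = 11.3053
11.3053 mm


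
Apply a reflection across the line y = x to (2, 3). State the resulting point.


Transformation: reflection
Original point: (2, 3)
Rule for reflection over y = x: (x, y) -> (y, x)
Apply: (2, 3) -> (3, 2)
(3, 2)


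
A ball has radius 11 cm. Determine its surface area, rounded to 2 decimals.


Shape: sphere
Radius r = 11 cm
Formula: SA = 4 * pi * r^2
r^2 = 121
SA = 4 * pi * 121
SA = 484 * pi
SA = 1520.53
1520.53 cm^2


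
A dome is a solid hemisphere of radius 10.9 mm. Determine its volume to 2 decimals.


Shape: hemisphere (half of a sphere)
Radius r = 10.9 mm
Formula: V = (1/2) * (4/3) * pi * r^3 = (2/3) * pi * r^3
r^3 = 1295.029
(2/3) * 1295.029 = 863.352667
V = 863.352667 * pi
V = 2712.3
2712.3 mm^3


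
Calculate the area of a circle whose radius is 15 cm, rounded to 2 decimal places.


Shape: circle
Radius r = 15 cm
Formula: A = pi * r^2
r^2 = 15^2 = 225
A = pi * 225
A = 706.86
706.86 cm^2


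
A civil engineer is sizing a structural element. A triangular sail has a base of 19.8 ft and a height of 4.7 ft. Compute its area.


Shape: triangle
Base b = 19.8 ft, Height h = 4.7 ft
Formula: A = (1/2) * b * h
A = 0.5 * 19.8 * 4.7
A = 0.5 * 93.06
A = 46.53
46.53 ft^2


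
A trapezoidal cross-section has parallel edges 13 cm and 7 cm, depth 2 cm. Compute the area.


Shape: trapezoid
Parallel sides a = 13 cm, b = 7 cm; Height h = 2 cm
Formula: A = (a + b) * h / 2
a + b = 13 + 7 = 20
A = 20 * 2 / 2
A = 40 / 2
A = 20
20 cm^2


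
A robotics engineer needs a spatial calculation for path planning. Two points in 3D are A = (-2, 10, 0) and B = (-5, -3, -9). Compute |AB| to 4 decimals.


3D distance between two points
P1 = (-2, 10, 0), P2 = (-5, -3, -9)
Formula: d = sqrt((x2-x1)^2 + (y2-y1)^2 + (z2-z1)^2)
dx = -5 - -2 = -3
dy = -3 - 10 = -13
dz = -9 - 0 = -9
dx^2 + dy^2 + dz^2 = 9 + 169 + 81 = 259
d = sqrt(259)
d = 16.0935
16.0935 units


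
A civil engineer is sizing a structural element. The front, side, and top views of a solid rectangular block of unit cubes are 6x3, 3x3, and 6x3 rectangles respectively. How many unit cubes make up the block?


Orthographic views of a solid rectangular block:
Front view 6 x 3 -> length = 6, height = 3
Side view 3 x 3 -> width = 3, height = 3 (consistent)
Top view 6 x 3 -> confirms length = 6, width = 3
The block is 6 x 3 x 3.
Total unit cubes = 6 * 3 * 3 = 54
54 unit cubes


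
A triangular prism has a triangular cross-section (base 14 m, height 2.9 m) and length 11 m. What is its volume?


Shape: triangular prism
Triangle base = 14 m, triangle height = 2.9 m, prism length L = 11 m
Formula: V = (1/2 * b * h_tri) * L
Cross-section area = 0.5 * 14 * 2.9 = 20.3
V = 20.3 * 11
V = 223.3
223.3 m^3


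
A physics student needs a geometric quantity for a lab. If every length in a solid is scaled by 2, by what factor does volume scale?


Linear scale factor k = 2
Rule: under a linear scaling by k, volumes scale by k^3.
k^3 = 2 * 2 * 2
k^3 = 4 * 2
k^3 = 8
Volume scales by a factor of 8.
8 (dimensionless)


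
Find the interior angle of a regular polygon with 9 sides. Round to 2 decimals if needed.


Shape: regular nonagon (9 sides)
Formula: interior angle = (n - 2) * 180 / n
(n - 2) = 7
(n - 2) * 180 = 1260
angle = 1260 / 9
angle = 140
140 degrees


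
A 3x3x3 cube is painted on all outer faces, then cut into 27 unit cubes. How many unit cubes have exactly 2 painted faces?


Large cube: 3 x 3 x 3, cut into unit cubes.
n = 3, so n - 2 = 1
Cubes with 2 painted faces lie along the edges, excluding corners.
A cube has 12 edges; each contributes (n - 2) = 1 such cubes.
Count = 12 * 1 = 12
12 unit cubes


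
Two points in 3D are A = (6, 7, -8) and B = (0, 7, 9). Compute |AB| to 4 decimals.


3D distance between two points
P1 = (6, 7, -8), P2 = (0, 7, 9)
Formula: d = sqrt((x2-x1)^2 + (y2-y1)^2 + (z2-z1)^2)
dx = 0 - 6 = -6
dy = 7 - 7 = 0
dz = 9 - -8 = 17
dx^2 + dy^2 + dz^2 = 36 + 0 + 289 = 325
d = sqrt(325)
d = 18.0278
18.0278 units


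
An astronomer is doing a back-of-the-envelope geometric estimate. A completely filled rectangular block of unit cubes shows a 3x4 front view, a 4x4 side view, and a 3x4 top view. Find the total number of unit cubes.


Orthographic views of a solid rectangular block:
Front view 3 x 4 -> length = 3, height = 4
Side view 4 x 4 -> width = 4, height = 4 (consistent)
Top view 3 x 4 -> confirms length = 3, width = 4
The block is 3 x 4 x 4.
Total unit cubes = 3 * 4 * 4 = 48
48 unit cubes


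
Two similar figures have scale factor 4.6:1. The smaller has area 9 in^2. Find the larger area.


Linear scale factor k = 4.6
Original area = 9 in^2
Rule: under a linear scaling by k, areas scale by k^2.
k^2 = 4.6^2 = 21.16
New area = 9 * 21.16
New area = 190.44
190.44 in^2


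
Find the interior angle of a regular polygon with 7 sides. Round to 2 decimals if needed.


Shape: regular heptagon (7 sides)
Formula: interior angle = (n - 2) * 180 / n
(n - 2) = 5
(n - 2) * 180 = 900
angle = 900 / 7
angle = 128.57
128.57 degrees


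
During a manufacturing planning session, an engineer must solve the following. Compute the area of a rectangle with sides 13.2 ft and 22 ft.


Shape: rectangle
Length l = 13.2 ft, Width w = 22 ft
Formula: A = l * w
A = 13.2 * 22
A = 290.4
290.4 ft^2


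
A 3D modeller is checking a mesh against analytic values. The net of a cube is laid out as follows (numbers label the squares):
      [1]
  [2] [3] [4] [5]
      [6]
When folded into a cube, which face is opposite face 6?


Net: cross layout. Take square 3 as the base (bottom).
Fold the four squares in the horizontal row up around 3: 2 -> left, 4 -> right, 5 wraps to the top.
Fold 1 and 6 up from 3: 1 -> back, 6 -> front.
Opposite pairs are therefore: (1, 6), (2, 4), (3, 5).
Face 6 is opposite face 1.
face 1


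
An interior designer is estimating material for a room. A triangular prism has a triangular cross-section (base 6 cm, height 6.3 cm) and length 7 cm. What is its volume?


Shape: triangular prism
Triangle base = 6 cm, triangle height = 6.3 cm, prism length L = 7 cm
Formula: V = (1/2 * b * h_tri) * L
Cross-section area = 0.5 * 6 * 6.3 = 18.9
V = 18.9 * 7
V = 132.3
132.3 cm^3


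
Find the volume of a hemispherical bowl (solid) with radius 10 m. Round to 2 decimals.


Shape: hemisphere (half of a sphere)
Radius r = 10 m
Formula: V = (1/2) * (4/3) * pi * r^3 = (2/3) * pi * r^3
r^3 = 1000
(2/3) * 1000 = 666.666667
V = 666.666667 * pi
V = 2094.4
2094.4 m^3


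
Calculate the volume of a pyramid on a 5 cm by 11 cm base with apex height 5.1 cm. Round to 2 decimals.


Shape: rectangular pyramid
Base: 5 cm x 11 cm, Height h = 5.1 cm
Formula: V = (1/3) * base_area * h
base_area = 5 * 11 = 55
base_area * h = 55 * 5.1 = 280.5
V = 280.5 / 3
V = 93.5
93.5 cm^3


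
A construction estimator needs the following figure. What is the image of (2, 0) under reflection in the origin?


Transformation: reflection
Original point: (2, 0)
Rule for reflection through the origin: (x, y) -> (-x, -y)
Apply: (2, 0) -> (-2, 0)
(-2, 0)


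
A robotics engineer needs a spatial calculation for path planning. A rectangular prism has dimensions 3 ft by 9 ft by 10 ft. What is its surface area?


Shape: rectangular prism
l = 3 ft, w = 9 ft, h = 10 ft
Formula: SA = 2(lw + lh + wh)
lw = 27, lh = 30, wh = 90
lw + lh + wh = 147
SA = 2 * 147
SA = 294
294 ft^2


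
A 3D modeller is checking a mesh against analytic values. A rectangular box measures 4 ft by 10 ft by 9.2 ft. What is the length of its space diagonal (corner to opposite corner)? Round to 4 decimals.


Shape: rectangular box (space diagonal)
l = 4 ft, w = 10 ft, h = 9.2 ft
Visualize: the diagonal of the base, then a right triangle with that diagonal and the height.
Formula: d = sqrt(l^2 + w^2 + h^2)
l^2 + w^2 + h^2 = 16 + 100 + 84.64 = 200.64
d = sqrt(200.64)
d = 14.1647
14.1647 ft


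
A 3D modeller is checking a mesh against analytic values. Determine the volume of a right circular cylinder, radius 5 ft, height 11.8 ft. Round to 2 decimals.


Shape: cylinder
Radius r = 5 ft, Height h = 11.8 ft
Formula: V = pi * r^2 * h
r^2 = 25
V = pi * 25 * 11.8
V = 295 * pi
V = 926.77
926.77 ft^3


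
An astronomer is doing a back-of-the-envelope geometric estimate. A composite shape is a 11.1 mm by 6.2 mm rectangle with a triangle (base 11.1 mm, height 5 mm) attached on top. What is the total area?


Composite shape: rectangle + triangle
Rectangle area = 11.1 * 6.2 = 68.82
Triangle area = 0.5 * 11.1 * 5 = 27.75
Total = 68.82 + 27.75
Total = 96.57
96.57 mm^2


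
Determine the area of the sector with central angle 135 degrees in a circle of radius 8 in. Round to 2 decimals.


Shape: circular sector
Radius r = 8 in, Angle = 135 degrees
Formula: A = (angle/360) * pi * r^2
r^2 = 64
Fraction of circle = 135/360
A = (135/360) * pi * 64
A = 24 * pi
A = 75.4
75.4 in^2


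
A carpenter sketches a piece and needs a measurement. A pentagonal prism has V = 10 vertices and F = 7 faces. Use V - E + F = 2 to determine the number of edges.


Polyhedron: pentagonal prism
Euler's formula for convex polyhedra: V - E + F = 2
Given: V = 10 vertices and F = 7 faces
Solve for E:
E = V + F - 2 = 10 + 7 - 2 = 15
15 edges


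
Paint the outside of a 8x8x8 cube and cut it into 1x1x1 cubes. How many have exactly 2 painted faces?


Large cube: 8 x 8 x 8, cut into unit cubes.
n = 8, so n - 2 = 6
Cubes with 2 painted faces lie along the edges, excluding corners.
A cube has 12 edges; each contributes (n - 2) = 6 such cubes.
Count = 12 * 6 = 72
72 unit cubes


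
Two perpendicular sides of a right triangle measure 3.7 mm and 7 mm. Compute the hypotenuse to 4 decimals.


Shape: right triangle
Legs a = 3.7 mm, b = 7 mm
Formula: c = sqrt(a^2 + b^2)
a^2 = 13.69, b^2 = 49
a^2 + b^2 = 62.69
c = sqrt(62.69)
c = 7.9177
7.9177 mm


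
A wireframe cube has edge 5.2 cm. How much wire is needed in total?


Shape: cube
Side s = 5.2 cm
A cube has 12 edges, all equal.
Formula: total edge length = 12 * s
Total = 12 * 5.2
Total = 62.4
62.4 cm


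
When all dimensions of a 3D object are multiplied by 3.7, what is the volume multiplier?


Linear scale factor k = 3.7
Rule: under a linear scaling by k, volumes scale by k^3.
k^3 = 3.7 * 3.7 * 3.7
k^3 = 13.69 * 3.7
k^3 = 50.653
Volume scales by a factor of 50.653.
50.653 (dimensionless)


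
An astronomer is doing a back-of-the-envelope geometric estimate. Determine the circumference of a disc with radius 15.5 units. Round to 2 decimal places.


Shape: circle
Radius r = 15.5 units
Formula: C = 2 * pi * r
C = 2 * pi * 15.5
C = 31 * pi
C = 97.39
97.39 units


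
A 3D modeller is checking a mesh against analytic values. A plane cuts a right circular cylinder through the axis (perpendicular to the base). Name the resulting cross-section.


Solid: right circular cylinder
Cutting plane: through the axis (perpendicular to the base)
Visualize the intersection of the plane with the solid's surface.
The boundary of the cut region is a rectangle.
rectangle


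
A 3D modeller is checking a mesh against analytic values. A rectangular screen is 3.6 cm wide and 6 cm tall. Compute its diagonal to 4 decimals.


Shape: rectangle (diagonal via Pythagoras)
Sides: 3.6 cm and 6 cm
Formula: d = sqrt(l^2 + w^2)
l^2 = 12.96, w^2 = 36
l^2 + w^2 = 48.96
d = sqrt(48.96)
d = 6.9971
6.9971 cm


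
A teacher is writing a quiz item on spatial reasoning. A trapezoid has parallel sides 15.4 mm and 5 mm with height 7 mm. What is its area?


Shape: trapezoid
Parallel sides a = 15.4 mm, b = 5 mm; Height h = 7 mm
Formula: A = (a + b) * h / 2
a + b = 15.4 + 5 = 20.4
A = 20.4 * 7 / 2
A = 142.8 / 2
A = 71.4
71.4 mm^2


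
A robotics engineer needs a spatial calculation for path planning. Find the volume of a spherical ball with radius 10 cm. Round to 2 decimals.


Shape: sphere
Radius r = 10 cm
Formula: V = (4/3) * pi * r^3
r^3 = 1000
(4/3) * 1000 = 1333.333333
V = 1333.333333 * pi
V = 4188.79
4188.79 cm^3


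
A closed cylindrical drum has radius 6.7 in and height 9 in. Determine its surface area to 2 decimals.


Shape: closed cylinder
Radius r = 6.7 in, Height h = 9 in
Formula: SA = 2*pi*r^2 + 2*pi*r*h = 2*pi*r*(r + h)
r + h = 15.7
2 * r * (r + h) = 2 * 6.7 * 15.7 = 210.38
SA = 210.38 * pi
SA = 660.93
660.93 in^2


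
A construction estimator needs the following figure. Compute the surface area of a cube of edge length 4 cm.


Shape: cube
Side s = 4 cm
A cube has 6 square faces.
Formula: SA = 6 * s^2
s^2 = 16
SA = 6 * 16
SA = 96
96 cm^2


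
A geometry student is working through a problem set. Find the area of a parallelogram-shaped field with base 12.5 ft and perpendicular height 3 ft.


Shape: parallelogram
Base b = 12.5 ft, Height h = 3 ft
Formula: A = b * h
A = 12.5 * 3
A = 37.5
37.5 ft^2


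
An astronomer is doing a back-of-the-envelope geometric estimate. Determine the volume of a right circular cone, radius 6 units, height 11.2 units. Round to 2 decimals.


Shape: cone
Radius r = 6 units, Height h = 11.2 units
Formula: V = (1/3) * pi * r^2 * h
r^2 = 36
pi * r^2 * h = pi * 36 * 11.2 = 403.2 * pi
V = 403.2 * pi / 3
V = 422.23
422.23 units^3


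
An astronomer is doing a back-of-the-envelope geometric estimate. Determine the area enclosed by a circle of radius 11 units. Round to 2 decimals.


Shape: circle
Radius r = 11 units
Formula: A = pi * r^2
r^2 = 11^2 = 121
A = pi * 121
A = 380.13
380.13 units^2


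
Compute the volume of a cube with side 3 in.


Shape: cube
Side s = 3 in
Formula: V = s^3
V = 3 * 3 * 3
V = 9 * 3
V = 27
27 in^3


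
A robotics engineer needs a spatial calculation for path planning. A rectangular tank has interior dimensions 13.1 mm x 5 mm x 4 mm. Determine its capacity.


Shape: rectangular prism
l = 13.1 mm, w = 5 mm, h = 4 mm
Formula: V = l * w * h
V = 13.1 * 5 * 4
V = 65.5 * 4
V = 262
262 mm^3


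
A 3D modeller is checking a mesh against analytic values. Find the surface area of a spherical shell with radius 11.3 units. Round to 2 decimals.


Shape: sphere
Radius r = 11.3 units
Formula: SA = 4 * pi * r^2
r^2 = 127.69
SA = 4 * pi * 127.69
SA = 510.76 * pi
SA = 1604.6
1604.6 units^2


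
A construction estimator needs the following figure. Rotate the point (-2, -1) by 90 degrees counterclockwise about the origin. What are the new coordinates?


Transformation: rotation about the origin
Original point: (-2, -1)
Rule for 90 deg counterclockwise: (x, y) -> (-y, x)
Apply: (-2, -1) -> (1, -2)
(1, -2)


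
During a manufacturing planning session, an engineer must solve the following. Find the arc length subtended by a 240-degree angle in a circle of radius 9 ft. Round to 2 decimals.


Shape: circular arc
Radius r = 9 ft, Angle = 240 degrees
Formula: L = (angle/360) * 2 * pi * r
2 * pi * r = 18 * pi
L = (240/360) * 18 * pi
L = 12 * pi
L = 37.7
37.7 ft


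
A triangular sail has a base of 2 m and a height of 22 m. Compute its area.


Shape: triangle
Base b = 2 m, Height h = 22 m
Formula: A = (1/2) * b * h
A = 0.5 * 2 * 22
A = 0.5 * 44
A = 22
22 m^2


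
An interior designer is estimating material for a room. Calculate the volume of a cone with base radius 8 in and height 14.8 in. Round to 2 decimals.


Shape: cone
Radius r = 8 in, Height h = 14.8 in
Formula: V = (1/3) * pi * r^2 * h
r^2 = 64
pi * r^2 * h = pi * 64 * 14.8 = 947.2 * pi
V = 947.2 * pi / 3
V = 991.91
991.91 in^3


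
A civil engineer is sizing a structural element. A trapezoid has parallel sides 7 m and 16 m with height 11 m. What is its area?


Shape: trapezoid
Parallel sides a = 7 m, b = 16 m; Height h = 11 m
Formula: A = (a + b) * h / 2
a + b = 7 + 16 = 23
A = 23 * 11 / 2
A = 253 / 2
A = 126.5
126.5 m^2


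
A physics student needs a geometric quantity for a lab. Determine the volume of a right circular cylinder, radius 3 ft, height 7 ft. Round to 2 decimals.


Shape: cylinder
Radius r = 3 ft, Height h = 7 ft
Formula: V = pi * r^2 * h
r^2 = 9
V = pi * 9 * 7
V = 63 * pi
V = 197.92
197.92 ft^3


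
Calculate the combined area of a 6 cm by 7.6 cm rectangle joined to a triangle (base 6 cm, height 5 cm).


Composite shape: rectangle + triangle
Rectangle area = 6 * 7.6 = 45.6
Triangle area = 0.5 * 6 * 5 = 15
Total = 45.6 + 15
Total = 60.6
60.6 cm^2


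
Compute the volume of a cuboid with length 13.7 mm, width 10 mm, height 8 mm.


Shape: rectangular prism
l = 13.7 mm, w = 10 mm, h = 8 mm
Formula: V = l * w * h
V = 13.7 * 10 * 8
V = 137 * 8
V = 1096
1096 mm^3


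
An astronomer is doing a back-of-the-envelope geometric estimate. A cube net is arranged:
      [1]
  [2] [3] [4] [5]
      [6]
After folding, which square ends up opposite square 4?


Net: cross layout. Take square 3 as the base (bottom).
Fold the four squares in the horizontal row up around 3: 2 -> left, 4 -> right, 5 wraps to the top.
Fold 1 and 6 up from 3: 1 -> back, 6 -> front.
Opposite pairs are therefore: (1, 6), (2, 4), (3, 5).
Face 4 is opposite face 2.
face 2


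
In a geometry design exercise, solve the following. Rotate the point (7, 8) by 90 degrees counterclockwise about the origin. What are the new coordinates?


Transformation: rotation about the origin
Original point: (7, 8)
Rule for 90 deg counterclockwise: (x, y) -> (-y, x)
Apply: (7, 8) -> (-8, 7)
(-8, 7)


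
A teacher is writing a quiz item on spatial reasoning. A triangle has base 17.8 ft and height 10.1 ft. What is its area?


Shape: triangle
Base b = 17.8 ft, Height h = 10.1 ft
Formula: A = (1/2) * b * h
A = 0.5 * 17.8 * 10.1
A = 0.5 * 179.78
A = 89.89
89.89 ft^2


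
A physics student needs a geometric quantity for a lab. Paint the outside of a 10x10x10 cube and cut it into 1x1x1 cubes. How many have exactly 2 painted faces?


Large cube: 10 x 10 x 10, cut into unit cubes.
n = 10, so n - 2 = 8
Cubes with 2 painted faces lie along the edges, excluding corners.
A cube has 12 edges; each contributes (n - 2) = 8 such cubes.
Count = 12 * 8 = 96
96 unit cubes


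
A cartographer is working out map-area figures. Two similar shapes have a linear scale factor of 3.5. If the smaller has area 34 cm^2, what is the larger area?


Linear scale factor k = 3.5
Original area = 34 cm^2
Rule: under a linear scaling by k, areas scale by k^2.
k^2 = 3.5^2 = 12.25
New area = 34 * 12.25
New area = 416.5
416.5 cm^2


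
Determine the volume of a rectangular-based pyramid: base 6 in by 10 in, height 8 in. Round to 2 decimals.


Shape: rectangular pyramid
Base: 6 in x 10 in, Height h = 8 in
Formula: V = (1/3) * base_area * h
base_area = 6 * 10 = 60
base_area * h = 60 * 8 = 480
V = 480 / 3
V = 160
160 in^3


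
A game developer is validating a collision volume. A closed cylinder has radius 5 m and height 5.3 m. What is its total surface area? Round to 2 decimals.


Shape: closed cylinder
Radius r = 5 m, Height h = 5.3 m
Formula: SA = 2*pi*r^2 + 2*pi*r*h = 2*pi*r*(r + h)
r + h = 10.3
2 * r * (r + h) = 2 * 5 * 10.3 = 103
SA = 103 * pi
SA = 323.58
323.58 m^2


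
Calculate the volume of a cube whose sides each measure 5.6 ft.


Shape: cube
Side s = 5.6 ft
Formula: V = s^3
V = 5.6 * 5.6 * 5.6
V = 31.36 * 5.6
V = 175.616
175.616 ft^3


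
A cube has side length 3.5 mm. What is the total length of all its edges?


Shape: cube
Side s = 3.5 mm
A cube has 12 edges, all equal.
Formula: total edge length = 12 * s
Total = 12 * 3.5
Total = 42
42 mm


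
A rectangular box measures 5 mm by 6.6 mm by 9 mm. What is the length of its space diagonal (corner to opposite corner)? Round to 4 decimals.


Shape: rectangular box (space diagonal)
l = 5 mm, w = 6.6 mm, h = 9 mm
Visualize: the diagonal of the base, then a right triangle with that diagonal and the height.
Formula: d = sqrt(l^2 + w^2 + h^2)
l^2 + w^2 + h^2 = 25 + 43.56 + 81 = 149.56
d = sqrt(149.56)
d = 12.2295
12.2295 mm


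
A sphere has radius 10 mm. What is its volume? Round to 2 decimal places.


Shape: sphere
Radius r = 10 mm
Formula: V = (4/3) * pi * r^3
r^3 = 1000
(4/3) * 1000 = 1333.333333
V = 1333.333333 * pi
V = 4188.79
4188.79 mm^3


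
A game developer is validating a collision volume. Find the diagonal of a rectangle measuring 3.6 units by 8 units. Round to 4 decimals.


Shape: rectangle (diagonal via Pythagoras)
Sides: 3.6 units and 8 units
Formula: d = sqrt(l^2 + w^2)
l^2 = 12.96, w^2 = 64
l^2 + w^2 = 76.96
d = sqrt(76.96)
d = 8.7727
8.7727 units


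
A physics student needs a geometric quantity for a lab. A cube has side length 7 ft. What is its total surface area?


Shape: cube
Side s = 7 ft
A cube has 6 square faces.
Formula: SA = 6 * s^2
s^2 = 49
SA = 6 * 49
SA = 294
294 ft^2


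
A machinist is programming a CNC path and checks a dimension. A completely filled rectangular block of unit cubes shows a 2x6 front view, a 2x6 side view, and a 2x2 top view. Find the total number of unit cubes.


Orthographic views of a solid rectangular block:
Front view 2 x 6 -> length = 2, height = 6
Side view 2 x 6 -> width = 2, height = 6 (consistent)
Top view 2 x 2 -> confirms length = 2, width = 2
The block is 2 x 2 x 6.
Total unit cubes = 2 * 2 * 6 = 24
24 unit cubes


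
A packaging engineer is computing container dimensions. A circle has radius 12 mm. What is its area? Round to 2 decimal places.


Shape: circle
Radius r = 12 mm
Formula: A = pi * r^2
r^2 = 12^2 = 144
A = pi * 144
A = 452.39
452.39 mm^2


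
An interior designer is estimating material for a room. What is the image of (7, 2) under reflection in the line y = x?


Transformation: reflection
Original point: (7, 2)
Rule for reflection over y = x: (x, y) -> (y, x)
Apply: (7, 2) -> (2, 7)
(2, 7)


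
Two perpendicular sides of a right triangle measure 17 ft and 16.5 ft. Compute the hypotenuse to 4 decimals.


Shape: right triangle
Legs a = 17 ft, b = 16.5 ft
Formula: c = sqrt(a^2 + b^2)
a^2 = 289, b^2 = 272.25
a^2 + b^2 = 561.25
c = sqrt(561.25)
c = 23.6907
23.6907 ft


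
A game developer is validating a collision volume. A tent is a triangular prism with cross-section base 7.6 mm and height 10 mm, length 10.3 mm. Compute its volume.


Shape: triangular prism
Triangle base = 7.6 mm, triangle height = 10 mm, prism length L = 10.3 mm
Formula: V = (1/2 * b * h_tri) * L
Cross-section area = 0.5 * 7.6 * 10 = 38
V = 38 * 10.3
V = 391.4
391.4 mm^3


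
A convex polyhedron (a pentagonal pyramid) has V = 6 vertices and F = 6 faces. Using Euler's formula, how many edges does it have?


Polyhedron: pentagonal pyramid
Euler's formula for convex polyhedra: V - E + F = 2
Given: V = 6 vertices and F = 6 faces
Solve for E:
E = V + F - 2 = 6 + 6 - 2 = 10
10 edges


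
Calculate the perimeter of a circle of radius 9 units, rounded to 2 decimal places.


Shape: circle
Radius r = 9 units
Formula: C = 2 * pi * r
C = 2 * pi * 9
C = 18 * pi
C = 56.55
56.55 units


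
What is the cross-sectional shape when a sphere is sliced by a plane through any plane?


Solid: sphere
Cutting plane: through any plane
Visualize the intersection of the plane with the solid's surface.
The boundary of the cut region is a circle.
circle


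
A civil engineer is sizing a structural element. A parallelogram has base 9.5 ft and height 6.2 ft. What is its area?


Shape: parallelogram
Base b = 9.5 ft, Height h = 6.2 ft
Formula: A = b * h
A = 9.5 * 6.2
A = 58.9
58.9 ft^2


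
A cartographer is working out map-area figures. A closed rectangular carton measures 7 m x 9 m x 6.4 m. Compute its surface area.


Shape: rectangular prism
l = 7 m, w = 9 m, h = 6.4 m
Formula: SA = 2(lw + lh + wh)
lw = 63, lh = 44.8, wh = 57.6
lw + lh + wh = 165.4
SA = 2 * 165.4
SA = 330.8
330.8 m^2


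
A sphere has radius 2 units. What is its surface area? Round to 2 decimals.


Shape: sphere
Radius r = 2 units
Formula: SA = 4 * pi * r^2
r^2 = 4
SA = 4 * pi * 4
SA = 16 * pi
SA = 50.27
50.27 units^2


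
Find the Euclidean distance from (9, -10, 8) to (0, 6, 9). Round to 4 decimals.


3D distance between two points
P1 = (9, -10, 8), P2 = (0, 6, 9)
Formula: d = sqrt((x2-x1)^2 + (y2-y1)^2 + (z2-z1)^2)
dx = 0 - 9 = -9
dy = 6 - -10 = 16
dz = 9 - 8 = 1
dx^2 + dy^2 + dz^2 = 81 + 256 + 1 = 338
d = sqrt(338)
d = 18.3848
18.3848 units


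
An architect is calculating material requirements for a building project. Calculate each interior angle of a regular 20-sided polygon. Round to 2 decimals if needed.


Shape: regular icosagon (20 sides)
Formula: interior angle = (n - 2) * 180 / n
(n - 2) = 18
(n - 2) * 180 = 3240
angle = 3240 / 20
angle = 162
162 degrees


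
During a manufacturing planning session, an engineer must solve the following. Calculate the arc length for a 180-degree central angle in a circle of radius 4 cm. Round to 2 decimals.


Shape: circular arc
Radius r = 4 cm, Angle = 180 degrees
Formula: L = (angle/360) * 2 * pi * r
2 * pi * r = 8 * pi
L = (180/360) * 8 * pi
L = 4 * pi
L = 12.57
12.57 cm


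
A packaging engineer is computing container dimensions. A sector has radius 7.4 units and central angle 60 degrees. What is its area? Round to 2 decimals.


Shape: circular sector
Radius r = 7.4 units, Angle = 60 degrees
Formula: A = (angle/360) * pi * r^2
r^2 = 54.76
Fraction of circle = 60/360
A = (60/360) * pi * 54.76
A = 9.126667 * pi
A = 28.67
28.67 units^2


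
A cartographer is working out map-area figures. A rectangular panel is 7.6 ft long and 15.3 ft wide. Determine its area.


Shape: rectangle
Length l = 7.6 ft, Width w = 15.3 ft
Formula: A = l * w
A = 7.6 * 15.3
A = 116.28
116.28 ft^2


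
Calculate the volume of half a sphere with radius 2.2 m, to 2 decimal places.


Shape: hemisphere (half of a sphere)
Radius r = 2.2 m
Formula: V = (1/2) * (4/3) * pi * r^3 = (2/3) * pi * r^3
r^3 = 10.648
(2/3) * 10.648 = 7.098667
V = 7.098667 * pi
V = 22.3
22.3 m^3


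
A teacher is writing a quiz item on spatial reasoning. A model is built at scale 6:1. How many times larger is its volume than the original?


Linear scale factor k = 6
Rule: under a linear scaling by k, volumes scale by k^3.
k^3 = 6 * 6 * 6
k^3 = 36 * 6
k^3 = 216
Volume scales by a factor of 216.
216 (dimensionless)


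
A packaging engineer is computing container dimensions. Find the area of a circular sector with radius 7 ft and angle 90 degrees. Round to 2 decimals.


Shape: circular sector
Radius r = 7 ft, Angle = 90 degrees
Formula: A = (angle/360) * pi * r^2
r^2 = 49
Fraction of circle = 90/360
A = (90/360) * pi * 49
A = 12.25 * pi
A = 38.48
38.48 ft^2


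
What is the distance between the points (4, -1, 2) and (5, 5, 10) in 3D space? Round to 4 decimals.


3D distance between two points
P1 = (4, -1, 2), P2 = (5, 5, 10)
Formula: d = sqrt((x2-x1)^2 + (y2-y1)^2 + (z2-z1)^2)
dx = 5 - 4 = 1
dy = 5 - -1 = 6
dz = 10 - 2 = 8
dx^2 + dy^2 + dz^2 = 1 + 36 + 64 = 101
d = sqrt(101)
d = 10.0499
10.0499 units


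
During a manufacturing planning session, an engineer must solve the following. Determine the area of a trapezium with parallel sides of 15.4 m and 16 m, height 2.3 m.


Shape: trapezoid
Parallel sides a = 15.4 m, b = 16 m; Height h = 2.3 m
Formula: A = (a + b) * h / 2
a + b = 15.4 + 16 = 31.4
A = 31.4 * 2.3 / 2
A = 72.22 / 2
A = 36.11
36.11 m^2


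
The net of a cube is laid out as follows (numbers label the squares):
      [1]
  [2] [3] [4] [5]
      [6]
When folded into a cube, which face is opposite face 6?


Net: cross layout. Take square 3 as the base (bottom).
Fold the four squares in the horizontal row up around 3: 2 -> left, 4 -> right, 5 wraps to the top.
Fold 1 and 6 up from 3: 1 -> back, 6 -> front.
Opposite pairs are therefore: (1, 6), (2, 4), (3, 5).
Face 6 is opposite face 1.
face 1


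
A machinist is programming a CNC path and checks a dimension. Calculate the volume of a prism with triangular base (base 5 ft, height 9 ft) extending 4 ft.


Shape: triangular prism
Triangle base = 5 ft, triangle height = 9 ft, prism length L = 4 ft
Formula: V = (1/2 * b * h_tri) * L
Cross-section area = 0.5 * 5 * 9 = 22.5
V = 22.5 * 4
V = 90
90 ft^3


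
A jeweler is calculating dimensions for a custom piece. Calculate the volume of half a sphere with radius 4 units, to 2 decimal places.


Shape: hemisphere (half of a sphere)
Radius r = 4 units
Formula: V = (1/2) * (4/3) * pi * r^3 = (2/3) * pi * r^3
r^3 = 64
(2/3) * 64 = 42.666667
V = 42.666667 * pi
V = 134.04
134.04 units^3


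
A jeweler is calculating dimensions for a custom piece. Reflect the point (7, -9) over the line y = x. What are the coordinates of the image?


Transformation: reflection
Original point: (7, -9)
Rule for reflection over y = x: (x, y) -> (y, x)
Apply: (7, -9) -> (-9, 7)
(-9, 7)


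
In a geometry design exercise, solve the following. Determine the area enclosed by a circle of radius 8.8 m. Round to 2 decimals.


Shape: circle
Radius r = 8.8 m
Formula: A = pi * r^2
r^2 = 8.8^2 = 77.44
A = pi * 77.44
A = 243.28
243.28 m^2


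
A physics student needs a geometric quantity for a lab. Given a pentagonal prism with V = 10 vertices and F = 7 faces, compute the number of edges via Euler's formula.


Polyhedron: pentagonal prism
Euler's formula for convex polyhedra: V - E + F = 2
Given: V = 10 vertices and F = 7 faces
Solve for E:
E = V + F - 2 = 10 + 7 - 2 = 15
15 edges


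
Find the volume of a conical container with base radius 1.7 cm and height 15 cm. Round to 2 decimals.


Shape: cone
Radius r = 1.7 cm, Height h = 15 cm
Formula: V = (1/3) * pi * r^2 * h
r^2 = 2.89
pi * r^2 * h = pi * 2.89 * 15 = 43.35 * pi
V = 43.35 * pi / 3
V = 45.4
45.4 cm^3


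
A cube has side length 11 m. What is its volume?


Shape: cube
Side s = 11 m
Formula: V = s^3
V = 11 * 11 * 11
V = 121 * 11
V = 1331
1331 m^3


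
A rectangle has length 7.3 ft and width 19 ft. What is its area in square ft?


Shape: rectangle
Length l = 7.3 ft, Width w = 19 ft
Formula: A = l * w
A = 7.3 * 19
A = 138.7
138.7 ft^2


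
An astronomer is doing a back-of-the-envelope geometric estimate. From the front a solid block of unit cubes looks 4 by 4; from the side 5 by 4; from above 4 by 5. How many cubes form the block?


Orthographic views of a solid rectangular block:
Front view 4 x 4 -> length = 4, height = 4
Side view 5 x 4 -> width = 5, height = 4 (consistent)
Top view 4 x 5 -> confirms length = 4, width = 5
The block is 4 x 5 x 4.
Total unit cubes = 4 * 5 * 4 = 80
80 unit cubes


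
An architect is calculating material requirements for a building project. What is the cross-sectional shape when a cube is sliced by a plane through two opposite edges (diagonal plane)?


Solid: cube
Cutting plane: through two opposite edges (diagonal plane)
Visualize the intersection of the plane with the solid's surface.
The boundary of the cut region is a rectangle.
rectangle


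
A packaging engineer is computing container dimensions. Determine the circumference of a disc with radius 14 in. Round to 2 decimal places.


Shape: circle
Radius r = 14 in
Formula: C = 2 * pi * r
C = 2 * pi * 14
C = 28 * pi
C = 87.96
87.96 in


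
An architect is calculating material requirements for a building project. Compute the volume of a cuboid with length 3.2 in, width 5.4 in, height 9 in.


Shape: rectangular prism
l = 3.2 in, w = 5.4 in, h = 9 in
Formula: V = l * w * h
V = 3.2 * 5.4 * 9
V = 17.28 * 9
V = 155.52
155.52 in^3


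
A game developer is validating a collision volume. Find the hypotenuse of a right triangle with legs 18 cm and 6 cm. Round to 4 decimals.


Shape: right triangle
Legs a = 18 cm, b = 6 cm
Formula: c = sqrt(a^2 + b^2)
a^2 = 324, b^2 = 36
a^2 + b^2 = 360
c = sqrt(360)
c = 18.9737
18.9737 cm


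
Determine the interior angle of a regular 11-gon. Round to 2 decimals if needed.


Shape: regular hendecagon (11 sides)
Formula: interior angle = (n - 2) * 180 / n
(n - 2) = 9
(n - 2) * 180 = 1620
angle = 1620 / 11
angle = 147.27
147.27 degrees


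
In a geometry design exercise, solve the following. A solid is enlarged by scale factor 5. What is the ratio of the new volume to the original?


Linear scale factor k = 5
Rule: under a linear scaling by k, volumes scale by k^3.
k^3 = 5 * 5 * 5
k^3 = 25 * 5
k^3 = 125
Volume scales by a factor of 125.
125 (dimensionless)
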